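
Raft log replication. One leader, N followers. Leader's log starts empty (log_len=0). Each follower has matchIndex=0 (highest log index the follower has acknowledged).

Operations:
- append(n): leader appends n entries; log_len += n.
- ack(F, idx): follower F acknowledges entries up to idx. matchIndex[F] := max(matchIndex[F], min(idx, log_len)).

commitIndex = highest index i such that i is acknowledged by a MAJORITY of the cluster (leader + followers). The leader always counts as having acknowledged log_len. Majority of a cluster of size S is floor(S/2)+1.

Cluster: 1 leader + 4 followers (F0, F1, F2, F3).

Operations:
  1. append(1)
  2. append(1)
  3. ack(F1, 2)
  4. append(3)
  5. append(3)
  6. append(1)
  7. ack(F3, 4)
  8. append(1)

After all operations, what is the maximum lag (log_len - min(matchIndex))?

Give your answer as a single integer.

Op 1: append 1 -> log_len=1
Op 2: append 1 -> log_len=2
Op 3: F1 acks idx 2 -> match: F0=0 F1=2 F2=0 F3=0; commitIndex=0
Op 4: append 3 -> log_len=5
Op 5: append 3 -> log_len=8
Op 6: append 1 -> log_len=9
Op 7: F3 acks idx 4 -> match: F0=0 F1=2 F2=0 F3=4; commitIndex=2
Op 8: append 1 -> log_len=10

Answer: 10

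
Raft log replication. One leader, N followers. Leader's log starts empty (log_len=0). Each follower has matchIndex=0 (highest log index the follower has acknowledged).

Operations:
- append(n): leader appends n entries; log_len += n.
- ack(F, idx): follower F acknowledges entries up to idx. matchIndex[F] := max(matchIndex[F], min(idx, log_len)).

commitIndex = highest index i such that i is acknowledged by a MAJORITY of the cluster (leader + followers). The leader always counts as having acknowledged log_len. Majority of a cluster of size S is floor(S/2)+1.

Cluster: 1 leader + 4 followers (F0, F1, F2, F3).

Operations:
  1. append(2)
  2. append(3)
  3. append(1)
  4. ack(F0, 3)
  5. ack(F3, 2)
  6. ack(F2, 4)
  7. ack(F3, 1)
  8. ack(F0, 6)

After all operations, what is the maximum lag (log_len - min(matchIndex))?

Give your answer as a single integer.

Op 1: append 2 -> log_len=2
Op 2: append 3 -> log_len=5
Op 3: append 1 -> log_len=6
Op 4: F0 acks idx 3 -> match: F0=3 F1=0 F2=0 F3=0; commitIndex=0
Op 5: F3 acks idx 2 -> match: F0=3 F1=0 F2=0 F3=2; commitIndex=2
Op 6: F2 acks idx 4 -> match: F0=3 F1=0 F2=4 F3=2; commitIndex=3
Op 7: F3 acks idx 1 -> match: F0=3 F1=0 F2=4 F3=2; commitIndex=3
Op 8: F0 acks idx 6 -> match: F0=6 F1=0 F2=4 F3=2; commitIndex=4

Answer: 6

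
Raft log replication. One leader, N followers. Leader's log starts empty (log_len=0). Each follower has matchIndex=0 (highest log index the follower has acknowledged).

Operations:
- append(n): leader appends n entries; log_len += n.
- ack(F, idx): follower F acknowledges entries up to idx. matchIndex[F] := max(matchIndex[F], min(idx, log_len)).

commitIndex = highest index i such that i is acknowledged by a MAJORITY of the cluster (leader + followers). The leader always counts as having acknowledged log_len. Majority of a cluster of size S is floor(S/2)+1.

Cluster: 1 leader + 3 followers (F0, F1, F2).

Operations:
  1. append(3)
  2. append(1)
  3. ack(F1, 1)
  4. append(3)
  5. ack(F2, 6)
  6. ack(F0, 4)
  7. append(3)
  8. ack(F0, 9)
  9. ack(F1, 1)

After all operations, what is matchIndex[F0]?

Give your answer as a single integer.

Op 1: append 3 -> log_len=3
Op 2: append 1 -> log_len=4
Op 3: F1 acks idx 1 -> match: F0=0 F1=1 F2=0; commitIndex=0
Op 4: append 3 -> log_len=7
Op 5: F2 acks idx 6 -> match: F0=0 F1=1 F2=6; commitIndex=1
Op 6: F0 acks idx 4 -> match: F0=4 F1=1 F2=6; commitIndex=4
Op 7: append 3 -> log_len=10
Op 8: F0 acks idx 9 -> match: F0=9 F1=1 F2=6; commitIndex=6
Op 9: F1 acks idx 1 -> match: F0=9 F1=1 F2=6; commitIndex=6

Answer: 9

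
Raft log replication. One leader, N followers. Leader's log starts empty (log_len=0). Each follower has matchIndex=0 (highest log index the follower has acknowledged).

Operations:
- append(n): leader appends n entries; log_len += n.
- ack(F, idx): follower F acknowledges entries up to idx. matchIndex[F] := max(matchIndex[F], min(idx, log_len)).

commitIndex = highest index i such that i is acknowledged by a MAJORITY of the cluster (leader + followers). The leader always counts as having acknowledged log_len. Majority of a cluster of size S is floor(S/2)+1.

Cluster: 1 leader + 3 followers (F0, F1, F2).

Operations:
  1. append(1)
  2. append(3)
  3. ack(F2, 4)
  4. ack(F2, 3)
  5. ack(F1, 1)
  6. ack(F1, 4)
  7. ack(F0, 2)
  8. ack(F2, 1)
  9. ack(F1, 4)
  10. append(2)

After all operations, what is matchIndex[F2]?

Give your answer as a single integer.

Answer: 4

Derivation:
Op 1: append 1 -> log_len=1
Op 2: append 3 -> log_len=4
Op 3: F2 acks idx 4 -> match: F0=0 F1=0 F2=4; commitIndex=0
Op 4: F2 acks idx 3 -> match: F0=0 F1=0 F2=4; commitIndex=0
Op 5: F1 acks idx 1 -> match: F0=0 F1=1 F2=4; commitIndex=1
Op 6: F1 acks idx 4 -> match: F0=0 F1=4 F2=4; commitIndex=4
Op 7: F0 acks idx 2 -> match: F0=2 F1=4 F2=4; commitIndex=4
Op 8: F2 acks idx 1 -> match: F0=2 F1=4 F2=4; commitIndex=4
Op 9: F1 acks idx 4 -> match: F0=2 F1=4 F2=4; commitIndex=4
Op 10: append 2 -> log_len=6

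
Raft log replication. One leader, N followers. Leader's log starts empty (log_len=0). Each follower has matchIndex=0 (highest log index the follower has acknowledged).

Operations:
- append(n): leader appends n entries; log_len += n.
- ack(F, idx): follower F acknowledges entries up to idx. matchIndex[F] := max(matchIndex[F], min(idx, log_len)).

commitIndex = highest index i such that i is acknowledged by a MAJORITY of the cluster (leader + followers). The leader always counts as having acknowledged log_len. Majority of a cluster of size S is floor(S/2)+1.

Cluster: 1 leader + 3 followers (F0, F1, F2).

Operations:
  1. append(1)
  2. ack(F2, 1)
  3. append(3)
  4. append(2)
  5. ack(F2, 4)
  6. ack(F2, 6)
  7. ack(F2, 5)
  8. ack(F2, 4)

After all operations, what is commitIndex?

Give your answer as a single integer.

Answer: 0

Derivation:
Op 1: append 1 -> log_len=1
Op 2: F2 acks idx 1 -> match: F0=0 F1=0 F2=1; commitIndex=0
Op 3: append 3 -> log_len=4
Op 4: append 2 -> log_len=6
Op 5: F2 acks idx 4 -> match: F0=0 F1=0 F2=4; commitIndex=0
Op 6: F2 acks idx 6 -> match: F0=0 F1=0 F2=6; commitIndex=0
Op 7: F2 acks idx 5 -> match: F0=0 F1=0 F2=6; commitIndex=0
Op 8: F2 acks idx 4 -> match: F0=0 F1=0 F2=6; commitIndex=0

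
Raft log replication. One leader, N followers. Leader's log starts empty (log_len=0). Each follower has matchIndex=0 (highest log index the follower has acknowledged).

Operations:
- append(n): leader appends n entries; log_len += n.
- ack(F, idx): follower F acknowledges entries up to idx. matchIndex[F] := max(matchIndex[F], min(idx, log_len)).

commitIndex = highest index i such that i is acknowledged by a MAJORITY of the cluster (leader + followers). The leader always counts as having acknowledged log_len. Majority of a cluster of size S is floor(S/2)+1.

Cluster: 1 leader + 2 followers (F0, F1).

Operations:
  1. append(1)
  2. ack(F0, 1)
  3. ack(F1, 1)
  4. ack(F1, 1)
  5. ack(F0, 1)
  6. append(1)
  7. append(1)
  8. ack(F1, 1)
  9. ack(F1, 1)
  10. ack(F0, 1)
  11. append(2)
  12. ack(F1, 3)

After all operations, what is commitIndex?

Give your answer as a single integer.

Op 1: append 1 -> log_len=1
Op 2: F0 acks idx 1 -> match: F0=1 F1=0; commitIndex=1
Op 3: F1 acks idx 1 -> match: F0=1 F1=1; commitIndex=1
Op 4: F1 acks idx 1 -> match: F0=1 F1=1; commitIndex=1
Op 5: F0 acks idx 1 -> match: F0=1 F1=1; commitIndex=1
Op 6: append 1 -> log_len=2
Op 7: append 1 -> log_len=3
Op 8: F1 acks idx 1 -> match: F0=1 F1=1; commitIndex=1
Op 9: F1 acks idx 1 -> match: F0=1 F1=1; commitIndex=1
Op 10: F0 acks idx 1 -> match: F0=1 F1=1; commitIndex=1
Op 11: append 2 -> log_len=5
Op 12: F1 acks idx 3 -> match: F0=1 F1=3; commitIndex=3

Answer: 3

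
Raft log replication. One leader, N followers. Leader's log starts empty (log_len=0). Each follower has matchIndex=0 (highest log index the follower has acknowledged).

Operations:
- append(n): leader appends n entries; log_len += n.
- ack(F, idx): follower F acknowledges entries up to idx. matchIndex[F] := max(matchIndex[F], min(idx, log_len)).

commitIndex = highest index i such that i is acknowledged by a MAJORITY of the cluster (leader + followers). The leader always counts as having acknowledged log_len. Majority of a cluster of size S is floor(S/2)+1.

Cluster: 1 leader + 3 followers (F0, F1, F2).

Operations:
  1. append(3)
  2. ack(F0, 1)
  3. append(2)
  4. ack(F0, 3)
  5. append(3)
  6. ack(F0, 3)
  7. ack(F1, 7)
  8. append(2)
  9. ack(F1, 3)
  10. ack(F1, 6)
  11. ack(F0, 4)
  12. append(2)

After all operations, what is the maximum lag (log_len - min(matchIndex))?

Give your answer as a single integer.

Answer: 12

Derivation:
Op 1: append 3 -> log_len=3
Op 2: F0 acks idx 1 -> match: F0=1 F1=0 F2=0; commitIndex=0
Op 3: append 2 -> log_len=5
Op 4: F0 acks idx 3 -> match: F0=3 F1=0 F2=0; commitIndex=0
Op 5: append 3 -> log_len=8
Op 6: F0 acks idx 3 -> match: F0=3 F1=0 F2=0; commitIndex=0
Op 7: F1 acks idx 7 -> match: F0=3 F1=7 F2=0; commitIndex=3
Op 8: append 2 -> log_len=10
Op 9: F1 acks idx 3 -> match: F0=3 F1=7 F2=0; commitIndex=3
Op 10: F1 acks idx 6 -> match: F0=3 F1=7 F2=0; commitIndex=3
Op 11: F0 acks idx 4 -> match: F0=4 F1=7 F2=0; commitIndex=4
Op 12: append 2 -> log_len=12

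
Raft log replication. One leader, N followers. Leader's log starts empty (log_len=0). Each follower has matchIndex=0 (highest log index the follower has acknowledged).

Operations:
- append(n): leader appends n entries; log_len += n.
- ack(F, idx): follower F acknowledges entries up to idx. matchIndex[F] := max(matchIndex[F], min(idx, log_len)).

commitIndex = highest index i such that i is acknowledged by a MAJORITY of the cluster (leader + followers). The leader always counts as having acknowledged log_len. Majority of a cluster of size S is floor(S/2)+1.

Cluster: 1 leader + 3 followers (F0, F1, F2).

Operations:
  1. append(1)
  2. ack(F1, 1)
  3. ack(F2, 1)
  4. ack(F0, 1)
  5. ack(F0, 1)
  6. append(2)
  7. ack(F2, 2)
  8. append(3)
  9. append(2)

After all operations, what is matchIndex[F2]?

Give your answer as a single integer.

Op 1: append 1 -> log_len=1
Op 2: F1 acks idx 1 -> match: F0=0 F1=1 F2=0; commitIndex=0
Op 3: F2 acks idx 1 -> match: F0=0 F1=1 F2=1; commitIndex=1
Op 4: F0 acks idx 1 -> match: F0=1 F1=1 F2=1; commitIndex=1
Op 5: F0 acks idx 1 -> match: F0=1 F1=1 F2=1; commitIndex=1
Op 6: append 2 -> log_len=3
Op 7: F2 acks idx 2 -> match: F0=1 F1=1 F2=2; commitIndex=1
Op 8: append 3 -> log_len=6
Op 9: append 2 -> log_len=8

Answer: 2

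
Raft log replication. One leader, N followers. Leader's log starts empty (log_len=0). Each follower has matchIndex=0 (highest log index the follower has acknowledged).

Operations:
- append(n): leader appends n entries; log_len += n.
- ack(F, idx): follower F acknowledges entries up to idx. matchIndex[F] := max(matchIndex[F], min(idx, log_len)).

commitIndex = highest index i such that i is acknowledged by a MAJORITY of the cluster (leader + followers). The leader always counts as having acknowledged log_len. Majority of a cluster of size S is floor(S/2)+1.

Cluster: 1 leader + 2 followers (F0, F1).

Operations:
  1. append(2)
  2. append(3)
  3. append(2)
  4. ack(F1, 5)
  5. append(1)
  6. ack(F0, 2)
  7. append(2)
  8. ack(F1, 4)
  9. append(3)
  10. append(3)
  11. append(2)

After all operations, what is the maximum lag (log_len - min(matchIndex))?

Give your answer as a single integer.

Answer: 16

Derivation:
Op 1: append 2 -> log_len=2
Op 2: append 3 -> log_len=5
Op 3: append 2 -> log_len=7
Op 4: F1 acks idx 5 -> match: F0=0 F1=5; commitIndex=5
Op 5: append 1 -> log_len=8
Op 6: F0 acks idx 2 -> match: F0=2 F1=5; commitIndex=5
Op 7: append 2 -> log_len=10
Op 8: F1 acks idx 4 -> match: F0=2 F1=5; commitIndex=5
Op 9: append 3 -> log_len=13
Op 10: append 3 -> log_len=16
Op 11: append 2 -> log_len=18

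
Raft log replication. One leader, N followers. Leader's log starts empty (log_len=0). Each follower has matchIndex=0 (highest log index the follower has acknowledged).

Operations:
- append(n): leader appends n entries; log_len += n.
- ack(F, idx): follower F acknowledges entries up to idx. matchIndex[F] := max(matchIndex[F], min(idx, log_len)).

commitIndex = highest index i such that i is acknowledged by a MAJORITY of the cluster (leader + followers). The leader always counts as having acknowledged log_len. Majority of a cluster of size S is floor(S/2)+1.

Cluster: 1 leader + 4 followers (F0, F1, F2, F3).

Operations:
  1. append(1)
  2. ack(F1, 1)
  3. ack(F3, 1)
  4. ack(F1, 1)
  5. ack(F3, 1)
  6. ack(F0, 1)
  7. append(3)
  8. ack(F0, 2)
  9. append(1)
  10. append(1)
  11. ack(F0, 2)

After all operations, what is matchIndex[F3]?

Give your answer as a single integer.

Op 1: append 1 -> log_len=1
Op 2: F1 acks idx 1 -> match: F0=0 F1=1 F2=0 F3=0; commitIndex=0
Op 3: F3 acks idx 1 -> match: F0=0 F1=1 F2=0 F3=1; commitIndex=1
Op 4: F1 acks idx 1 -> match: F0=0 F1=1 F2=0 F3=1; commitIndex=1
Op 5: F3 acks idx 1 -> match: F0=0 F1=1 F2=0 F3=1; commitIndex=1
Op 6: F0 acks idx 1 -> match: F0=1 F1=1 F2=0 F3=1; commitIndex=1
Op 7: append 3 -> log_len=4
Op 8: F0 acks idx 2 -> match: F0=2 F1=1 F2=0 F3=1; commitIndex=1
Op 9: append 1 -> log_len=5
Op 10: append 1 -> log_len=6
Op 11: F0 acks idx 2 -> match: F0=2 F1=1 F2=0 F3=1; commitIndex=1

Answer: 1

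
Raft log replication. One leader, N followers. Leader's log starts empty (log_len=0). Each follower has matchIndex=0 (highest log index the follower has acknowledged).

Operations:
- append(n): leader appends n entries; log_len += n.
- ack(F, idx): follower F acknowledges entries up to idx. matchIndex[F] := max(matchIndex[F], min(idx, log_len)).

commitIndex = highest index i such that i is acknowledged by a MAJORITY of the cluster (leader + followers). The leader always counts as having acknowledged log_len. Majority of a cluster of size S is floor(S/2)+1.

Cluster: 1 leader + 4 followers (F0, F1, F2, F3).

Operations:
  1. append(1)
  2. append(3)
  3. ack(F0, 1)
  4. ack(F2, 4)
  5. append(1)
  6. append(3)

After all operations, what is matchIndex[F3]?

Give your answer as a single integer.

Op 1: append 1 -> log_len=1
Op 2: append 3 -> log_len=4
Op 3: F0 acks idx 1 -> match: F0=1 F1=0 F2=0 F3=0; commitIndex=0
Op 4: F2 acks idx 4 -> match: F0=1 F1=0 F2=4 F3=0; commitIndex=1
Op 5: append 1 -> log_len=5
Op 6: append 3 -> log_len=8

Answer: 0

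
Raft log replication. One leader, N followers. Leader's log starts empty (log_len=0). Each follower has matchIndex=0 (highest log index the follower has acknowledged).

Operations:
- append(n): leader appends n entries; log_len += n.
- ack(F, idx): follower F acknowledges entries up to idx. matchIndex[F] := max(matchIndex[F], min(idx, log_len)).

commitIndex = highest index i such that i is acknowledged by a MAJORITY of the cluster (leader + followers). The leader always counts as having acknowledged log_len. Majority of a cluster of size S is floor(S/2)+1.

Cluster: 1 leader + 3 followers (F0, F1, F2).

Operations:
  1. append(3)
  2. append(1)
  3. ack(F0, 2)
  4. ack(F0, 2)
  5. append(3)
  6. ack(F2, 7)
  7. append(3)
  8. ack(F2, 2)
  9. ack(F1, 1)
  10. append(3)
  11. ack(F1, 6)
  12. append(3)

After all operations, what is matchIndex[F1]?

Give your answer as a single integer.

Op 1: append 3 -> log_len=3
Op 2: append 1 -> log_len=4
Op 3: F0 acks idx 2 -> match: F0=2 F1=0 F2=0; commitIndex=0
Op 4: F0 acks idx 2 -> match: F0=2 F1=0 F2=0; commitIndex=0
Op 5: append 3 -> log_len=7
Op 6: F2 acks idx 7 -> match: F0=2 F1=0 F2=7; commitIndex=2
Op 7: append 3 -> log_len=10
Op 8: F2 acks idx 2 -> match: F0=2 F1=0 F2=7; commitIndex=2
Op 9: F1 acks idx 1 -> match: F0=2 F1=1 F2=7; commitIndex=2
Op 10: append 3 -> log_len=13
Op 11: F1 acks idx 6 -> match: F0=2 F1=6 F2=7; commitIndex=6
Op 12: append 3 -> log_len=16

Answer: 6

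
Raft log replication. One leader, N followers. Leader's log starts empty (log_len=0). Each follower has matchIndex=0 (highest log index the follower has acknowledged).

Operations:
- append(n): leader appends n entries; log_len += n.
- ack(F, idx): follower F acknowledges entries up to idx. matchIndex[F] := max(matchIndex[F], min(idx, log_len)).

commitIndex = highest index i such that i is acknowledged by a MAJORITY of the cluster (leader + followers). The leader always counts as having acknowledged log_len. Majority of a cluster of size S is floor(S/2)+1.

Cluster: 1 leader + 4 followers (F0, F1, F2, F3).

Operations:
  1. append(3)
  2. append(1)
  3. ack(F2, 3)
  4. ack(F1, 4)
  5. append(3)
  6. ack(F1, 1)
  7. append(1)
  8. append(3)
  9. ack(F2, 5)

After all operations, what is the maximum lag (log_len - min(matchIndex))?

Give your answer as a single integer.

Answer: 11

Derivation:
Op 1: append 3 -> log_len=3
Op 2: append 1 -> log_len=4
Op 3: F2 acks idx 3 -> match: F0=0 F1=0 F2=3 F3=0; commitIndex=0
Op 4: F1 acks idx 4 -> match: F0=0 F1=4 F2=3 F3=0; commitIndex=3
Op 5: append 3 -> log_len=7
Op 6: F1 acks idx 1 -> match: F0=0 F1=4 F2=3 F3=0; commitIndex=3
Op 7: append 1 -> log_len=8
Op 8: append 3 -> log_len=11
Op 9: F2 acks idx 5 -> match: F0=0 F1=4 F2=5 F3=0; commitIndex=4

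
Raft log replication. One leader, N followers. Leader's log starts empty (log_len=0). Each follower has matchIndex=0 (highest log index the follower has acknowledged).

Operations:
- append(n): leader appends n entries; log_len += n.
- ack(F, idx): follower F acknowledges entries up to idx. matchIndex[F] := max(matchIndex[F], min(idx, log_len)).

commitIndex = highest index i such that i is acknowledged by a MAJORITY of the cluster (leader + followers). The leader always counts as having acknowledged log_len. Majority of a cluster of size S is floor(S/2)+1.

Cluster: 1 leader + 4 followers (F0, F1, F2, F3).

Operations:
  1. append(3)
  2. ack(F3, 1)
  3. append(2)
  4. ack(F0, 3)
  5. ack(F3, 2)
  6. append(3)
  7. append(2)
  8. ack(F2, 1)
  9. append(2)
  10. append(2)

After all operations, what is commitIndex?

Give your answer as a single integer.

Op 1: append 3 -> log_len=3
Op 2: F3 acks idx 1 -> match: F0=0 F1=0 F2=0 F3=1; commitIndex=0
Op 3: append 2 -> log_len=5
Op 4: F0 acks idx 3 -> match: F0=3 F1=0 F2=0 F3=1; commitIndex=1
Op 5: F3 acks idx 2 -> match: F0=3 F1=0 F2=0 F3=2; commitIndex=2
Op 6: append 3 -> log_len=8
Op 7: append 2 -> log_len=10
Op 8: F2 acks idx 1 -> match: F0=3 F1=0 F2=1 F3=2; commitIndex=2
Op 9: append 2 -> log_len=12
Op 10: append 2 -> log_len=14

Answer: 2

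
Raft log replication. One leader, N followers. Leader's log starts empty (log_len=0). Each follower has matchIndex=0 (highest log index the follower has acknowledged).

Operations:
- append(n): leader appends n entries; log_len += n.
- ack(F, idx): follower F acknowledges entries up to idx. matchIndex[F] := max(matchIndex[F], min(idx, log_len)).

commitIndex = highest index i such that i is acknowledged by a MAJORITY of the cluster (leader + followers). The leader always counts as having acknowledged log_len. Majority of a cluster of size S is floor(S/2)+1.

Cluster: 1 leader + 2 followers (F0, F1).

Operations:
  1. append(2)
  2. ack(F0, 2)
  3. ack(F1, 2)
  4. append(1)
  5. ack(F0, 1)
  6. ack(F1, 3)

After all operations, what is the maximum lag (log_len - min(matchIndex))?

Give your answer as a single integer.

Op 1: append 2 -> log_len=2
Op 2: F0 acks idx 2 -> match: F0=2 F1=0; commitIndex=2
Op 3: F1 acks idx 2 -> match: F0=2 F1=2; commitIndex=2
Op 4: append 1 -> log_len=3
Op 5: F0 acks idx 1 -> match: F0=2 F1=2; commitIndex=2
Op 6: F1 acks idx 3 -> match: F0=2 F1=3; commitIndex=3

Answer: 1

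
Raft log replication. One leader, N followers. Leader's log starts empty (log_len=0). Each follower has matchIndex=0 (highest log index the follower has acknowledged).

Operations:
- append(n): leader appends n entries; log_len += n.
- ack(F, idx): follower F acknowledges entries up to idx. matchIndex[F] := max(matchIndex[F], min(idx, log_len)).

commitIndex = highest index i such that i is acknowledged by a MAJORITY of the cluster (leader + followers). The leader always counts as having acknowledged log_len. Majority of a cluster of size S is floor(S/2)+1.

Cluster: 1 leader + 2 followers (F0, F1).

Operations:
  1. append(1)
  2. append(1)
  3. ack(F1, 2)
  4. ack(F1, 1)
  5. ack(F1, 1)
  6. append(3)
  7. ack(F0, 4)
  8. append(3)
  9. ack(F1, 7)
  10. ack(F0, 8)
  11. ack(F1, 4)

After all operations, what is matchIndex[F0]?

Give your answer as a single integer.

Answer: 8

Derivation:
Op 1: append 1 -> log_len=1
Op 2: append 1 -> log_len=2
Op 3: F1 acks idx 2 -> match: F0=0 F1=2; commitIndex=2
Op 4: F1 acks idx 1 -> match: F0=0 F1=2; commitIndex=2
Op 5: F1 acks idx 1 -> match: F0=0 F1=2; commitIndex=2
Op 6: append 3 -> log_len=5
Op 7: F0 acks idx 4 -> match: F0=4 F1=2; commitIndex=4
Op 8: append 3 -> log_len=8
Op 9: F1 acks idx 7 -> match: F0=4 F1=7; commitIndex=7
Op 10: F0 acks idx 8 -> match: F0=8 F1=7; commitIndex=8
Op 11: F1 acks idx 4 -> match: F0=8 F1=7; commitIndex=8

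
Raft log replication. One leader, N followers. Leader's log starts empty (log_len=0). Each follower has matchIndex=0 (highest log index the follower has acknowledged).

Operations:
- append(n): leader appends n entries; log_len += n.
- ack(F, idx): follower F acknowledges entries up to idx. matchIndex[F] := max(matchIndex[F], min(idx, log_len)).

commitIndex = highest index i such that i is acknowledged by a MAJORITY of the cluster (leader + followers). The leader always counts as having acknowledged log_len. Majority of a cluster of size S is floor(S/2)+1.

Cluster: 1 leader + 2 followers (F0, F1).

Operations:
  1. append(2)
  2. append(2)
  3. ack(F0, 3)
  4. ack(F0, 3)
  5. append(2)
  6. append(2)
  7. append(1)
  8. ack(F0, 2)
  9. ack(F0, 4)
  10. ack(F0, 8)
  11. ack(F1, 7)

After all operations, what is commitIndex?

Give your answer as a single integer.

Op 1: append 2 -> log_len=2
Op 2: append 2 -> log_len=4
Op 3: F0 acks idx 3 -> match: F0=3 F1=0; commitIndex=3
Op 4: F0 acks idx 3 -> match: F0=3 F1=0; commitIndex=3
Op 5: append 2 -> log_len=6
Op 6: append 2 -> log_len=8
Op 7: append 1 -> log_len=9
Op 8: F0 acks idx 2 -> match: F0=3 F1=0; commitIndex=3
Op 9: F0 acks idx 4 -> match: F0=4 F1=0; commitIndex=4
Op 10: F0 acks idx 8 -> match: F0=8 F1=0; commitIndex=8
Op 11: F1 acks idx 7 -> match: F0=8 F1=7; commitIndex=8

Answer: 8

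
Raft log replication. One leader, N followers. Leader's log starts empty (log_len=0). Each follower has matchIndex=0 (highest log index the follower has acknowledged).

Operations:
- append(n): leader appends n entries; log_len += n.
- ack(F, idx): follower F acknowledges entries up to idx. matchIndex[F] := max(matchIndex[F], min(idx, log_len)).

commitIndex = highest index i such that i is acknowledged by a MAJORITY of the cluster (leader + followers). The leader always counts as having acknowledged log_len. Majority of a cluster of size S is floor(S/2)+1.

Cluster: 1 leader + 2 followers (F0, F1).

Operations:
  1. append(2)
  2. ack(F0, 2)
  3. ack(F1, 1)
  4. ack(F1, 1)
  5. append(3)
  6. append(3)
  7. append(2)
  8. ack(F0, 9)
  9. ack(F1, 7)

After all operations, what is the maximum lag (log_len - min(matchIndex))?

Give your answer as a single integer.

Answer: 3

Derivation:
Op 1: append 2 -> log_len=2
Op 2: F0 acks idx 2 -> match: F0=2 F1=0; commitIndex=2
Op 3: F1 acks idx 1 -> match: F0=2 F1=1; commitIndex=2
Op 4: F1 acks idx 1 -> match: F0=2 F1=1; commitIndex=2
Op 5: append 3 -> log_len=5
Op 6: append 3 -> log_len=8
Op 7: append 2 -> log_len=10
Op 8: F0 acks idx 9 -> match: F0=9 F1=1; commitIndex=9
Op 9: F1 acks idx 7 -> match: F0=9 F1=7; commitIndex=9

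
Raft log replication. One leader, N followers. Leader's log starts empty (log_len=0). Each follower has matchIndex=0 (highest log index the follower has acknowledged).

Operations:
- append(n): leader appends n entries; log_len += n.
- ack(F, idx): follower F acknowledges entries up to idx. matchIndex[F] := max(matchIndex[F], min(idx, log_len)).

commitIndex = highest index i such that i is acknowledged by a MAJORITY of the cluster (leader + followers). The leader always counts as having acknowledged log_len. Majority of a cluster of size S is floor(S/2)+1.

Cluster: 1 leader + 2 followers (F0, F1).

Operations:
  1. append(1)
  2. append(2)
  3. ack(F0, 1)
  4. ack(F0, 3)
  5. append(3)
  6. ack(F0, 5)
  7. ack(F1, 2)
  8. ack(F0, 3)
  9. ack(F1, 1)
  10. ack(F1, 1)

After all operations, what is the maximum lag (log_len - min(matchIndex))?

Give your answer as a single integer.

Op 1: append 1 -> log_len=1
Op 2: append 2 -> log_len=3
Op 3: F0 acks idx 1 -> match: F0=1 F1=0; commitIndex=1
Op 4: F0 acks idx 3 -> match: F0=3 F1=0; commitIndex=3
Op 5: append 3 -> log_len=6
Op 6: F0 acks idx 5 -> match: F0=5 F1=0; commitIndex=5
Op 7: F1 acks idx 2 -> match: F0=5 F1=2; commitIndex=5
Op 8: F0 acks idx 3 -> match: F0=5 F1=2; commitIndex=5
Op 9: F1 acks idx 1 -> match: F0=5 F1=2; commitIndex=5
Op 10: F1 acks idx 1 -> match: F0=5 F1=2; commitIndex=5

Answer: 4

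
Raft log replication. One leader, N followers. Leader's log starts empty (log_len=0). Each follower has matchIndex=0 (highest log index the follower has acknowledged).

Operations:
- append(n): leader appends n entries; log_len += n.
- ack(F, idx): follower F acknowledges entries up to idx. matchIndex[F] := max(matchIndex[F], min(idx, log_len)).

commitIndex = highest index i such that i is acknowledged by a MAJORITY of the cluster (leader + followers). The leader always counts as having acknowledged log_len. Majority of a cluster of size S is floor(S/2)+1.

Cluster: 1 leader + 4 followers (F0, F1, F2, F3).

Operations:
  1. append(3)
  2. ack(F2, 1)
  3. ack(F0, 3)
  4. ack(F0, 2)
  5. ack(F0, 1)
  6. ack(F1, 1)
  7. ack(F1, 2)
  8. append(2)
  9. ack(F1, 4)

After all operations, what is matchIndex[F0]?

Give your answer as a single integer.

Answer: 3

Derivation:
Op 1: append 3 -> log_len=3
Op 2: F2 acks idx 1 -> match: F0=0 F1=0 F2=1 F3=0; commitIndex=0
Op 3: F0 acks idx 3 -> match: F0=3 F1=0 F2=1 F3=0; commitIndex=1
Op 4: F0 acks idx 2 -> match: F0=3 F1=0 F2=1 F3=0; commitIndex=1
Op 5: F0 acks idx 1 -> match: F0=3 F1=0 F2=1 F3=0; commitIndex=1
Op 6: F1 acks idx 1 -> match: F0=3 F1=1 F2=1 F3=0; commitIndex=1
Op 7: F1 acks idx 2 -> match: F0=3 F1=2 F2=1 F3=0; commitIndex=2
Op 8: append 2 -> log_len=5
Op 9: F1 acks idx 4 -> match: F0=3 F1=4 F2=1 F3=0; commitIndex=3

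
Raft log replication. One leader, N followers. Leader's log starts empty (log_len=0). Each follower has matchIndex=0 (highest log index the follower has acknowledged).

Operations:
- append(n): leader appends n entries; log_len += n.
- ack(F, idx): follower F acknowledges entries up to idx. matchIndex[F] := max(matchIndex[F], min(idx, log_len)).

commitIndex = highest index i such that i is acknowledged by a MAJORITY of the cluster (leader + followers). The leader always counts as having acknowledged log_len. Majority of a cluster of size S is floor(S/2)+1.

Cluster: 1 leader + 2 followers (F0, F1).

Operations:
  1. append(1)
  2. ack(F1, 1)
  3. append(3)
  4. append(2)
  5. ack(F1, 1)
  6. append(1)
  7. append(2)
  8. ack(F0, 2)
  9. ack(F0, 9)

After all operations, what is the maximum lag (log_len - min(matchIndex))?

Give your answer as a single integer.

Answer: 8

Derivation:
Op 1: append 1 -> log_len=1
Op 2: F1 acks idx 1 -> match: F0=0 F1=1; commitIndex=1
Op 3: append 3 -> log_len=4
Op 4: append 2 -> log_len=6
Op 5: F1 acks idx 1 -> match: F0=0 F1=1; commitIndex=1
Op 6: append 1 -> log_len=7
Op 7: append 2 -> log_len=9
Op 8: F0 acks idx 2 -> match: F0=2 F1=1; commitIndex=2
Op 9: F0 acks idx 9 -> match: F0=9 F1=1; commitIndex=9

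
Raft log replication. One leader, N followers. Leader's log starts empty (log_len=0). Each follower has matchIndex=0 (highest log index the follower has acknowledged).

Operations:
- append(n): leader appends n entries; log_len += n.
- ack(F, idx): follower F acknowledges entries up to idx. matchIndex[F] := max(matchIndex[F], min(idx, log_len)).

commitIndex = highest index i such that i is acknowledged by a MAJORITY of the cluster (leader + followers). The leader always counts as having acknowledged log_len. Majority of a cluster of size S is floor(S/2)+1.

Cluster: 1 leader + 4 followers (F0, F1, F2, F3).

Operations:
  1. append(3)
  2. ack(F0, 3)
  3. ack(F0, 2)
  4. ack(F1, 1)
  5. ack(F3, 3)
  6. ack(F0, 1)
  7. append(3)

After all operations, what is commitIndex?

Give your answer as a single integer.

Answer: 3

Derivation:
Op 1: append 3 -> log_len=3
Op 2: F0 acks idx 3 -> match: F0=3 F1=0 F2=0 F3=0; commitIndex=0
Op 3: F0 acks idx 2 -> match: F0=3 F1=0 F2=0 F3=0; commitIndex=0
Op 4: F1 acks idx 1 -> match: F0=3 F1=1 F2=0 F3=0; commitIndex=1
Op 5: F3 acks idx 3 -> match: F0=3 F1=1 F2=0 F3=3; commitIndex=3
Op 6: F0 acks idx 1 -> match: F0=3 F1=1 F2=0 F3=3; commitIndex=3
Op 7: append 3 -> log_len=6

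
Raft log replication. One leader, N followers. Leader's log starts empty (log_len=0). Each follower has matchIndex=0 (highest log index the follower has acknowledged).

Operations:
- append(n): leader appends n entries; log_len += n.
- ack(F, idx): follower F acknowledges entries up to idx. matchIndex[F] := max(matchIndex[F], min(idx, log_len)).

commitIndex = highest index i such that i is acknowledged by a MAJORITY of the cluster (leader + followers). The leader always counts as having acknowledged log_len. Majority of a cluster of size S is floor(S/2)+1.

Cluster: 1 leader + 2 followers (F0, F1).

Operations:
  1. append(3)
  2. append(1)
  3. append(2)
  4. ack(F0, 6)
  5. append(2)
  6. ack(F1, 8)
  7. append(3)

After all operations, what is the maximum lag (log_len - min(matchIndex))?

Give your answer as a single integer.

Answer: 5

Derivation:
Op 1: append 3 -> log_len=3
Op 2: append 1 -> log_len=4
Op 3: append 2 -> log_len=6
Op 4: F0 acks idx 6 -> match: F0=6 F1=0; commitIndex=6
Op 5: append 2 -> log_len=8
Op 6: F1 acks idx 8 -> match: F0=6 F1=8; commitIndex=8
Op 7: append 3 -> log_len=11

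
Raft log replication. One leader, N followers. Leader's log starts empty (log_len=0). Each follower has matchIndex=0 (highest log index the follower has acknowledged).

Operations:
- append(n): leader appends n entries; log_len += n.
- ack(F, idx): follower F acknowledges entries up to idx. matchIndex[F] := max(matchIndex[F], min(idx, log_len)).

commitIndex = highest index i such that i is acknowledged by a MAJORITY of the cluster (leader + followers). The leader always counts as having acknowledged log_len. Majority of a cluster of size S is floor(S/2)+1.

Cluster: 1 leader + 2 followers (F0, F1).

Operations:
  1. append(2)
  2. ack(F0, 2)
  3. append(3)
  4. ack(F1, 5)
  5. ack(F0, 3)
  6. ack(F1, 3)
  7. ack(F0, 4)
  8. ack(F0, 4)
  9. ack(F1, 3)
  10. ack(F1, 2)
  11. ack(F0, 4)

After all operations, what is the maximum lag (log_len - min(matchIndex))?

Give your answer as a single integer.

Op 1: append 2 -> log_len=2
Op 2: F0 acks idx 2 -> match: F0=2 F1=0; commitIndex=2
Op 3: append 3 -> log_len=5
Op 4: F1 acks idx 5 -> match: F0=2 F1=5; commitIndex=5
Op 5: F0 acks idx 3 -> match: F0=3 F1=5; commitIndex=5
Op 6: F1 acks idx 3 -> match: F0=3 F1=5; commitIndex=5
Op 7: F0 acks idx 4 -> match: F0=4 F1=5; commitIndex=5
Op 8: F0 acks idx 4 -> match: F0=4 F1=5; commitIndex=5
Op 9: F1 acks idx 3 -> match: F0=4 F1=5; commitIndex=5
Op 10: F1 acks idx 2 -> match: F0=4 F1=5; commitIndex=5
Op 11: F0 acks idx 4 -> match: F0=4 F1=5; commitIndex=5

Answer: 1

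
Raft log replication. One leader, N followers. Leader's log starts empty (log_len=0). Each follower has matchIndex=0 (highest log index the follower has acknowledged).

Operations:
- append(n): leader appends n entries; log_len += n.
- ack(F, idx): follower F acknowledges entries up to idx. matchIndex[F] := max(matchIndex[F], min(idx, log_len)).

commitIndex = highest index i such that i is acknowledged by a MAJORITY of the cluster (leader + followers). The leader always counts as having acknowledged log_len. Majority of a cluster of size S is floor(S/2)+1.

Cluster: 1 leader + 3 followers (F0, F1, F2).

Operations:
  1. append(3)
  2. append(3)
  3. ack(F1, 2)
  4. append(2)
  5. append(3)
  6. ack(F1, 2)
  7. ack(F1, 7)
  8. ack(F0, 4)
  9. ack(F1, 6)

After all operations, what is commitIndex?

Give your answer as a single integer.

Op 1: append 3 -> log_len=3
Op 2: append 3 -> log_len=6
Op 3: F1 acks idx 2 -> match: F0=0 F1=2 F2=0; commitIndex=0
Op 4: append 2 -> log_len=8
Op 5: append 3 -> log_len=11
Op 6: F1 acks idx 2 -> match: F0=0 F1=2 F2=0; commitIndex=0
Op 7: F1 acks idx 7 -> match: F0=0 F1=7 F2=0; commitIndex=0
Op 8: F0 acks idx 4 -> match: F0=4 F1=7 F2=0; commitIndex=4
Op 9: F1 acks idx 6 -> match: F0=4 F1=7 F2=0; commitIndex=4

Answer: 4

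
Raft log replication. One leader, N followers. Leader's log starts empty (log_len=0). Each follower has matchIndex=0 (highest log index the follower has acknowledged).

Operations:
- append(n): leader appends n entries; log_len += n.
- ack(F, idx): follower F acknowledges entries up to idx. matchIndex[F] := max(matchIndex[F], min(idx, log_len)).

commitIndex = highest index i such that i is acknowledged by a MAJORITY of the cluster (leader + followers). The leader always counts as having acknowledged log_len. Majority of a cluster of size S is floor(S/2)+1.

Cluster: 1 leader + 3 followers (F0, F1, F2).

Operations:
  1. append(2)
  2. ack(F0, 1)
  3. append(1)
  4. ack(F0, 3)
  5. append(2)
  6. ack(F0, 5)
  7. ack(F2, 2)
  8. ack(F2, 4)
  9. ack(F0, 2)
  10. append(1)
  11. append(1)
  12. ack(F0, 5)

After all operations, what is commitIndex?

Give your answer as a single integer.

Op 1: append 2 -> log_len=2
Op 2: F0 acks idx 1 -> match: F0=1 F1=0 F2=0; commitIndex=0
Op 3: append 1 -> log_len=3
Op 4: F0 acks idx 3 -> match: F0=3 F1=0 F2=0; commitIndex=0
Op 5: append 2 -> log_len=5
Op 6: F0 acks idx 5 -> match: F0=5 F1=0 F2=0; commitIndex=0
Op 7: F2 acks idx 2 -> match: F0=5 F1=0 F2=2; commitIndex=2
Op 8: F2 acks idx 4 -> match: F0=5 F1=0 F2=4; commitIndex=4
Op 9: F0 acks idx 2 -> match: F0=5 F1=0 F2=4; commitIndex=4
Op 10: append 1 -> log_len=6
Op 11: append 1 -> log_len=7
Op 12: F0 acks idx 5 -> match: F0=5 F1=0 F2=4; commitIndex=4

Answer: 4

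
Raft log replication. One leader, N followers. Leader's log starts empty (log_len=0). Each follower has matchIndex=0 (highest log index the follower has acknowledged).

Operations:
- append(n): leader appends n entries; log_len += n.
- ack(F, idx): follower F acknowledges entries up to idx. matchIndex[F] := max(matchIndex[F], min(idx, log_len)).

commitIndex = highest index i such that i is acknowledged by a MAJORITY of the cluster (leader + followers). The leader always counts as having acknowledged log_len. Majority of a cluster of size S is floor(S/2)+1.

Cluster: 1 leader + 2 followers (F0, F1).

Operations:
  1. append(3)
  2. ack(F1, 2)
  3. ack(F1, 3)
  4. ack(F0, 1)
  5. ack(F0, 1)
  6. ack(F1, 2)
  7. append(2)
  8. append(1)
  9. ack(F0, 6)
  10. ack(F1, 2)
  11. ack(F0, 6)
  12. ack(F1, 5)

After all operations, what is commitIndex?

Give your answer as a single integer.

Answer: 6

Derivation:
Op 1: append 3 -> log_len=3
Op 2: F1 acks idx 2 -> match: F0=0 F1=2; commitIndex=2
Op 3: F1 acks idx 3 -> match: F0=0 F1=3; commitIndex=3
Op 4: F0 acks idx 1 -> match: F0=1 F1=3; commitIndex=3
Op 5: F0 acks idx 1 -> match: F0=1 F1=3; commitIndex=3
Op 6: F1 acks idx 2 -> match: F0=1 F1=3; commitIndex=3
Op 7: append 2 -> log_len=5
Op 8: append 1 -> log_len=6
Op 9: F0 acks idx 6 -> match: F0=6 F1=3; commitIndex=6
Op 10: F1 acks idx 2 -> match: F0=6 F1=3; commitIndex=6
Op 11: F0 acks idx 6 -> match: F0=6 F1=3; commitIndex=6
Op 12: F1 acks idx 5 -> match: F0=6 F1=5; commitIndex=6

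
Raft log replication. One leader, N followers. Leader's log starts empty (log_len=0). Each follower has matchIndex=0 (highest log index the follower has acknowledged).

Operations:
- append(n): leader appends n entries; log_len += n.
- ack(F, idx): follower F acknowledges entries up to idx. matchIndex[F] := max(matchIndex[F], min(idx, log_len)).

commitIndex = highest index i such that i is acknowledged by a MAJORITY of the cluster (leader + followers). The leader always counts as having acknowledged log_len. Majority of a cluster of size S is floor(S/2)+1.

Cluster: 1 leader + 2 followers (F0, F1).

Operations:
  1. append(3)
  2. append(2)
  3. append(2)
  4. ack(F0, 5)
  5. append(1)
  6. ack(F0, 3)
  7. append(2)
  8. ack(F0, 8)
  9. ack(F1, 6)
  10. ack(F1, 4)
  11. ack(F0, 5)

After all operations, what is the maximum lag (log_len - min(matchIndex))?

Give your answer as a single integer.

Op 1: append 3 -> log_len=3
Op 2: append 2 -> log_len=5
Op 3: append 2 -> log_len=7
Op 4: F0 acks idx 5 -> match: F0=5 F1=0; commitIndex=5
Op 5: append 1 -> log_len=8
Op 6: F0 acks idx 3 -> match: F0=5 F1=0; commitIndex=5
Op 7: append 2 -> log_len=10
Op 8: F0 acks idx 8 -> match: F0=8 F1=0; commitIndex=8
Op 9: F1 acks idx 6 -> match: F0=8 F1=6; commitIndex=8
Op 10: F1 acks idx 4 -> match: F0=8 F1=6; commitIndex=8
Op 11: F0 acks idx 5 -> match: F0=8 F1=6; commitIndex=8

Answer: 4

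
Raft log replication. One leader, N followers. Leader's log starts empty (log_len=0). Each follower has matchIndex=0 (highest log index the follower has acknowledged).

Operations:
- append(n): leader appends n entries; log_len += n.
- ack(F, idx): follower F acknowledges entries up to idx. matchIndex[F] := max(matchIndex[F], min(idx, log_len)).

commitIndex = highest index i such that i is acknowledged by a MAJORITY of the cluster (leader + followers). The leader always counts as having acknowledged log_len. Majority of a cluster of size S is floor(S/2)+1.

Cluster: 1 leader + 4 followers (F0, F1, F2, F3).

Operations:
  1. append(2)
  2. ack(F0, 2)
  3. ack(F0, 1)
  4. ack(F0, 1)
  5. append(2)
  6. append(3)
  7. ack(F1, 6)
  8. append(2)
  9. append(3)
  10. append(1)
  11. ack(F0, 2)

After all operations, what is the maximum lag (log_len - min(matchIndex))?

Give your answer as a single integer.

Answer: 13

Derivation:
Op 1: append 2 -> log_len=2
Op 2: F0 acks idx 2 -> match: F0=2 F1=0 F2=0 F3=0; commitIndex=0
Op 3: F0 acks idx 1 -> match: F0=2 F1=0 F2=0 F3=0; commitIndex=0
Op 4: F0 acks idx 1 -> match: F0=2 F1=0 F2=0 F3=0; commitIndex=0
Op 5: append 2 -> log_len=4
Op 6: append 3 -> log_len=7
Op 7: F1 acks idx 6 -> match: F0=2 F1=6 F2=0 F3=0; commitIndex=2
Op 8: append 2 -> log_len=9
Op 9: append 3 -> log_len=12
Op 10: append 1 -> log_len=13
Op 11: F0 acks idx 2 -> match: F0=2 F1=6 F2=0 F3=0; commitIndex=2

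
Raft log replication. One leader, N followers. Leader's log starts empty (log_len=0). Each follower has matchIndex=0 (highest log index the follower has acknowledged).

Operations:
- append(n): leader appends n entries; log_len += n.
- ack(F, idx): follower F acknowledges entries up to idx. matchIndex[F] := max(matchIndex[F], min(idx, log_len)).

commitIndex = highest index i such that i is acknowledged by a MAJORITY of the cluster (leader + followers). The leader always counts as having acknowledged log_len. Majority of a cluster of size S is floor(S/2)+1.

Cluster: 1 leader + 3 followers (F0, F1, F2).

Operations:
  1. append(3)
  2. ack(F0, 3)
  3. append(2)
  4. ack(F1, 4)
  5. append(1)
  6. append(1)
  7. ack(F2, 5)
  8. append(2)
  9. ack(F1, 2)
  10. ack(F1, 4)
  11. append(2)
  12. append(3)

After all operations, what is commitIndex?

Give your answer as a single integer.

Answer: 4

Derivation:
Op 1: append 3 -> log_len=3
Op 2: F0 acks idx 3 -> match: F0=3 F1=0 F2=0; commitIndex=0
Op 3: append 2 -> log_len=5
Op 4: F1 acks idx 4 -> match: F0=3 F1=4 F2=0; commitIndex=3
Op 5: append 1 -> log_len=6
Op 6: append 1 -> log_len=7
Op 7: F2 acks idx 5 -> match: F0=3 F1=4 F2=5; commitIndex=4
Op 8: append 2 -> log_len=9
Op 9: F1 acks idx 2 -> match: F0=3 F1=4 F2=5; commitIndex=4
Op 10: F1 acks idx 4 -> match: F0=3 F1=4 F2=5; commitIndex=4
Op 11: append 2 -> log_len=11
Op 12: append 3 -> log_len=14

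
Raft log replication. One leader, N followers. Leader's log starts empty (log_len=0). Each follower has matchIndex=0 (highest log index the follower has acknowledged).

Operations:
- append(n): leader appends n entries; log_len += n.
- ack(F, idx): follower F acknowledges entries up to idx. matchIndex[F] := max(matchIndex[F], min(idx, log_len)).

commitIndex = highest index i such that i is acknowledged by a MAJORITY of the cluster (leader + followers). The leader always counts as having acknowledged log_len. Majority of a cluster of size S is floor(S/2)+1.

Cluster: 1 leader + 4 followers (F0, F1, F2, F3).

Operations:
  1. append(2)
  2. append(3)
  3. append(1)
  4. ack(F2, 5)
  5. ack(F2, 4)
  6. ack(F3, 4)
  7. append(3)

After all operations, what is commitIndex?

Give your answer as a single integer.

Answer: 4

Derivation:
Op 1: append 2 -> log_len=2
Op 2: append 3 -> log_len=5
Op 3: append 1 -> log_len=6
Op 4: F2 acks idx 5 -> match: F0=0 F1=0 F2=5 F3=0; commitIndex=0
Op 5: F2 acks idx 4 -> match: F0=0 F1=0 F2=5 F3=0; commitIndex=0
Op 6: F3 acks idx 4 -> match: F0=0 F1=0 F2=5 F3=4; commitIndex=4
Op 7: append 3 -> log_len=9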